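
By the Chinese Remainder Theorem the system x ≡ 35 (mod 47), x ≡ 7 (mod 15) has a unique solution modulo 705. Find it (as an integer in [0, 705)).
x ≡ 82 (mod 705); the representative in [0, 705) is 82

The moduli 47, 15 are pairwise coprime, so by the CRT there is a unique solution mod 47·15 = 705.
Solve by successive substitution. Start with x ≡ 35 (mod 47).
  Combine with x ≡ 7 (mod 15): write x = 35 + 47·t and require 35 + 47·t ≡ 7 (mod 15), i.e. 47·t ≡ 7 − 35 ≡ 2 (mod 15). Since 47^(−1) ≡ 8 (mod 15) (47 ≡ 2 (mod 15)), t ≡ 8·2 ≡ 1 (mod 15). So x ≡ 35 + 47·1 = 82 (mod 705).
Unique solution in [0, 705): x = 82.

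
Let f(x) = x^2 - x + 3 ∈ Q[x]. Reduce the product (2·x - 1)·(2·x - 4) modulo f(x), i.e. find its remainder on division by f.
a · b ≡ -6·x - 8 (mod f(x))

First multiply in Q[x] without reducing: a · b = 4·x^2 - 10·x + 4. Now divide by f(x) = x^2 - x + 3, eliminating the leading term at each step:
  leading term 4·x^2: subtract (4)·f(x) = 4·x^2 - 4·x + 12, leaving -6·x - 8
The degree is now < 2, so this is the remainder. Hence a · b ≡ -6·x - 8 in Q[x]/(f).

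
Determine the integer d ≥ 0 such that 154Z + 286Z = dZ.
In the PID Z, (a, b) is generated by gcd(a, b). Compute gcd(286, 154) with the extended Euclidean algorithm, tracking rows (r, s, t) with s·286 + t·154 = r:
  row A: (286, 1, 0)   [1·286 + 0·154 = 286]
  row B: (154, 0, 1)   [0·286 + 1·154 = 154]
  286 = 1·154 + 132   → row C = row A − 1·row B = (132, 1, −1)   [check: 1·286 − 1·154 = 132]
  154 = 1·132 + 22   → row D = row B − 1·row C = (22, −1, 2)   [check: −1·286 + 2·154 = 22]
  132 = 6·22 + 0   → remainder 0, stop. gcd = 22 (last nonzero row D).
So gcd(154, 286) = 22, with Bézout identity −1·286 + 2·154 = 22. Containment (⊇): the Bézout identity exhibits 22 as an element of (154, 286), giving (22) ⊆ (154, 286). Containment (⊆): since 22 | 154 and 22 | 286 (154 = 22·7, 286 = 22·13), every Z-linear combination of 154 and 286 is divisible by 22, so (154, 286) ⊆ (22). Therefore (154, 286) = (22), d = 22.

Final answer: (154, 286) = (22); d = 22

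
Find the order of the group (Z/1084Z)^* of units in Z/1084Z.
(Z/1084Z)^* consists of the classes a with gcd(a, 1084) = 1, so its order is φ(1084). φ is multiplicative, with φ(p^e) = p^e − p^(e−1). Factorise 1084 = 2^2 · 271. Then
  φ(1084) = (2^2 − 2^1) · (271 − 1) = 2 · 270 = 540.
Thus |(Z/1084Z)^*| = 540.

Final answer: |(Z/1084Z)^*| = 540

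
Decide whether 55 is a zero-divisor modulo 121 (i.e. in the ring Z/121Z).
YES

gcd(55, 121) = 11 > 1, so 55 is not a unit in Z/121Z. In Z/nZ every nonzero non-unit is a zero-divisor: explicitly, take b = 121/gcd = 11 ≠ 0 (mod 121); then 55·11 = 605 = 5·121, i.e. 55·11 ≡ 0 (mod 121). So 55 is a zero-divisor.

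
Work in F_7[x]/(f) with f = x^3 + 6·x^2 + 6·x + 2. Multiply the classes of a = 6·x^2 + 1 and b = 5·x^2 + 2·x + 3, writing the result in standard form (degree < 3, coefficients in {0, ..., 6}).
a · b ≡ 4·x^2 + 5·x + 3 (mod f(x))

Multiply as integer polynomials: a · b = 30·x^4 + 12·x^3 + 23·x^2 + 2·x + 3. Reducing coefficients mod 7: a · b ≡ 2·x^4 + 5·x^3 + 2·x^2 + 2·x + 3. Now divide by f(x) = x^3 + 6·x^2 + 6·x + 2 in F_7[x], eliminating the leading term at each step:
  leading term 2·x^4: subtract (2·x)·f(x) = 2·x^4 + 5·x^3 + 5·x^2 + 4·x, leaving 4·x^2 + 5·x + 3 (coefficients mod 7)
The degree is now < 3, so this is the remainder. Hence a · b ≡ 4·x^2 + 5·x + 3 in F_7[x]/(f).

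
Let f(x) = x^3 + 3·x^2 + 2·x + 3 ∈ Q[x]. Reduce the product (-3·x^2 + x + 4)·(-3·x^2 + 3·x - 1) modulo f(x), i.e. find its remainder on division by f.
a · b ≡ 93·x^2 + 62·x + 113 (mod f(x))

First multiply in Q[x] without reducing: a · b = 9·x^4 - 12·x^3 - 6·x^2 + 11·x - 4. Now divide by f(x) = x^3 + 3·x^2 + 2·x + 3, eliminating the leading term at each step:
  leading term 9·x^4: subtract (9·x)·f(x) = 9·x^4 + 27·x^3 + 18·x^2 + 27·x, leaving -39·x^3 - 24·x^2 - 16·x - 4
  leading term -39·x^3: subtract (-39)·f(x) = -39·x^3 - 117·x^2 - 78·x - 117, leaving 93·x^2 + 62·x + 113
The degree is now < 3, so this is the remainder. Hence a · b ≡ 93·x^2 + 62·x + 113 in Q[x]/(f).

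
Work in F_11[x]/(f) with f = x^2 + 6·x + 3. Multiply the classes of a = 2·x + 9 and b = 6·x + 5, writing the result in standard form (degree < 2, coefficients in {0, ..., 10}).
Multiply as integer polynomials: a · b = 12·x^2 + 64·x + 45. Reducing coefficients mod 11: a · b ≡ x^2 + 9·x + 1. Now divide by f(x) = x^2 + 6·x + 3 in F_11[x], eliminating the leading term at each step:
  leading term x^2: subtract (1)·f(x) = x^2 + 6·x + 3, leaving 3·x + 9 (coefficients mod 11)
The degree is now < 2, so this is the remainder. Hence a · b ≡ 3·x + 9 in F_11[x]/(f).

Final answer: a · b ≡ 3·x + 9 (mod f(x))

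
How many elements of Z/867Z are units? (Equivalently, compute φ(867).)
An element a ∈ Z/867Z is a unit iff gcd(a, 867) = 1, so the number of units is φ(867). φ is multiplicative, with φ(p^e) = p^e − p^(e−1). Factorise 867 = 3 · 17^2. Then
  φ(867) = (3 − 1) · (17^2 − 17^1) = 2 · 272 = 544.

Final answer: Z/867Z has φ(867) = 544 units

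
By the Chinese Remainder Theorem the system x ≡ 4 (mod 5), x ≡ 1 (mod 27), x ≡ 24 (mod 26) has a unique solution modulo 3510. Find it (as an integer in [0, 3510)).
x ≡ 1324 (mod 3510); the representative in [0, 3510) is 1324

The moduli 5, 27, 26 are pairwise coprime, so by the CRT there is a unique solution mod 5·27·26 = 3510.
Solve by successive substitution. Start with x ≡ 4 (mod 5).
  Combine with x ≡ 1 (mod 27): write x = 4 + 5·t and require 4 + 5·t ≡ 1 (mod 27), i.e. 5·t ≡ 1 − 4 ≡ 24 (mod 27). Since 5^(−1) ≡ 11 (mod 27), t ≡ 11·24 ≡ 21 (mod 27). So x ≡ 4 + 5·21 = 109 (mod 135).
  Combine with x ≡ 24 (mod 26): write x = 109 + 135·t and require 109 + 135·t ≡ 24 (mod 26), i.e. 135·t ≡ 24 − 109 ≡ 19 (mod 26). Since 135^(−1) ≡ 21 (mod 26) (135 ≡ 5 (mod 26)), t ≡ 21·19 ≡ 9 (mod 26). So x ≡ 109 + 135·9 = 1324 (mod 3510).
Unique solution in [0, 3510): x = 1324.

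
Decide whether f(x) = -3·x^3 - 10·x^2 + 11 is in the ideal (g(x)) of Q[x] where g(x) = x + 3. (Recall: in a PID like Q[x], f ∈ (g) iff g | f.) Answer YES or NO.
In Q[x] the ideal (g) consists of all multiples of g, so f ∈ (g) iff g | f, i.e. iff the remainder of f on division by g is 0. Divide f by g (g is monic, so eliminate the leading term of the running remainder at each step):
  leading term -3·x^3: subtract (-3·x^2)·g(x) = -3·x^3 - 9·x^2, leaving 11 - x^2
  leading term -x^2: subtract (-x)·g(x) = -x^2 - 3·x, leaving 3·x + 11
  leading term 3·x: subtract (3)·g(x) = 3·x + 9, leaving 2
The remainder r(x) = 2 ≠ 0 (and deg r < deg g), so g ∤ f, i.e. f ∉ (g).

Final answer: NO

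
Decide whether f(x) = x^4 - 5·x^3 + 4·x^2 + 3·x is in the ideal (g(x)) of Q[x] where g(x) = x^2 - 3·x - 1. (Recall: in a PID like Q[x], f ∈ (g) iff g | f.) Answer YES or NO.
NO

In Q[x] the ideal (g) consists of all multiples of g, so f ∈ (g) iff g | f, i.e. iff the remainder of f on division by g is 0. Divide f by g (g is monic, so eliminate the leading term of the running remainder at each step):
  leading term x^4: subtract (x^2)·g(x) = x^4 - 3·x^3 - x^2, leaving -2·x^3 + 5·x^2 + 3·x
  leading term -2·x^3: subtract (-2·x)·g(x) = -2·x^3 + 6·x^2 + 2·x, leaving -x^2 + x
  leading term -x^2: subtract (-1)·g(x) = -x^2 + 3·x + 1, leaving -2·x - 1
The remainder r(x) = -2·x - 1 ≠ 0 (and deg r < deg g), so g ∤ f, i.e. f ∉ (g).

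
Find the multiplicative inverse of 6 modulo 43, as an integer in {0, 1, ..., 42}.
6^(−1) ≡ 36 (mod 43)

Apply the extended Euclidean algorithm to (43, 6), tracking rows (r, s, t) with s·43 + t·6 = r. Each division r_prev = q·r_cur + r_new produces the new row as (previous row) − q·(current row):
  row A: (43, 1, 0)   [1·43 + 0·6 = 43]
  row B: (6, 0, 1)   [0·43 + 1·6 = 6]
  43 = 7·6 + 1   → row C = row A − 7·row B = (1, 1, −7)   [check: 1·43 − 7·6 = 1]
  6 = 6·1 + 0   → remainder 0, stop. gcd = 1 (last nonzero row C).
The gcd is 1, so 6 is invertible mod 43. The last nonzero row gives 1·43 − 7·6 = 1, so t = −7. So 6^(−1) ≡ −7 ≡ 36 (mod 43). Verify: 6 · 36 = 216 ≡ 1 (mod 43). ✓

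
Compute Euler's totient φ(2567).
φ(2567) = 2400

φ is multiplicative, with φ(p^e) = p^e − p^(e−1). Factorise 2567 = 17 · 151. Then
  φ(2567) = (17 − 1) · (151 − 1) = 16 · 150 = 2400.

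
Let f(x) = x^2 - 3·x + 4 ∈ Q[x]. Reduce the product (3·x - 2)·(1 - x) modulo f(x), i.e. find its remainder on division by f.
a · b ≡ 10 - 4·x (mod f(x))

First multiply in Q[x] without reducing: a · b = -3·x^2 + 5·x - 2. Now divide by f(x) = x^2 - 3·x + 4, eliminating the leading term at each step:
  leading term -3·x^2: subtract (-3)·f(x) = -3·x^2 + 9·x - 12, leaving 10 - 4·x
The degree is now < 2, so this is the remainder. Hence a · b ≡ 10 - 4·x in Q[x]/(f).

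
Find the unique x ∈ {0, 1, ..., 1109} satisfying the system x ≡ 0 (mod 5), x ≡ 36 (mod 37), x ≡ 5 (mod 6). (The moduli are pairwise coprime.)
x ≡ 665 (mod 1110); the representative in [0, 1110) is 665

The moduli 5, 37, 6 are pairwise coprime, so by the CRT there is a unique solution mod 5·37·6 = 1110.
Solve by successive substitution. Start with x ≡ 0 (mod 5).
  Combine with x ≡ 36 (mod 37): write x = 5·t and require 5·t ≡ 36 (mod 37). Since 5^(−1) ≡ 15 (mod 37), t ≡ 15·36 ≡ 22 (mod 37). So x ≡ 5·22 = 110 (mod 185).
  Combine with x ≡ 5 (mod 6): write x = 110 + 185·t and require 110 + 185·t ≡ 5 (mod 6), i.e. 185·t ≡ 5 − 110 ≡ 3 (mod 6). Since 185^(−1) ≡ 5 (mod 6) (185 ≡ 5 (mod 6)), t ≡ 5·3 ≡ 3 (mod 6). So x ≡ 110 + 185·3 = 665 (mod 1110).
Unique solution in [0, 1110): x = 665.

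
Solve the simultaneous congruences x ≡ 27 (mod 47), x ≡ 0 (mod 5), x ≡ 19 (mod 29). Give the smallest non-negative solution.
The moduli 47, 5, 29 are pairwise coprime, so by the CRT there is a unique solution mod 47·5·29 = 6815.
Solve by successive substitution. Start with x ≡ 27 (mod 47).
  Combine with x ≡ 0 (mod 5): write x = 27 + 47·t and require 27 + 47·t ≡ 0 (mod 5), i.e. 47·t ≡ 0 − 27 ≡ 3 (mod 5). Since 47^(−1) ≡ 3 (mod 5) (47 ≡ 2 (mod 5)), t ≡ 3·3 ≡ 4 (mod 5). So x ≡ 27 + 47·4 = 215 (mod 235).
  Combine with x ≡ 19 (mod 29): write x = 215 + 235·t and require 215 + 235·t ≡ 19 (mod 29), i.e. 235·t ≡ 19 − 215 ≡ 7 (mod 29). Since 235^(−1) ≡ 10 (mod 29) (235 ≡ 3 (mod 29)), t ≡ 10·7 ≡ 12 (mod 29). So x ≡ 215 + 235·12 = 3035 (mod 6815).
Unique solution in [0, 6815): x = 3035.

Final answer: x ≡ 3035 (mod 6815); the representative in [0, 6815) is 3035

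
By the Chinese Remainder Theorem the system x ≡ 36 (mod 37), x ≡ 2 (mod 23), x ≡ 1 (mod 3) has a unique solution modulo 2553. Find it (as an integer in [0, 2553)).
The moduli 37, 23, 3 are pairwise coprime, so by the CRT there is a unique solution mod 37·23·3 = 2553.
Solve by successive substitution. Start with x ≡ 36 (mod 37).
  Combine with x ≡ 2 (mod 23): write x = 36 + 37·t and require 36 + 37·t ≡ 2 (mod 23), i.e. 37·t ≡ 2 − 36 ≡ 12 (mod 23). Since 37^(−1) ≡ 5 (mod 23) (37 ≡ 14 (mod 23)), t ≡ 5·12 ≡ 14 (mod 23). So x ≡ 36 + 37·14 = 554 (mod 851).
  Combine with x ≡ 1 (mod 3): write x = 554 + 851·t and require 554 + 851·t ≡ 1 (mod 3), i.e. 851·t ≡ 1 − 554 ≡ 2 (mod 3). Since 851^(−1) ≡ 2 (mod 3) (851 ≡ 2 (mod 3)), t ≡ 2·2 ≡ 1 (mod 3). So x ≡ 554 + 851·1 = 1405 (mod 2553).
Unique solution in [0, 2553): x = 1405.

Final answer: x ≡ 1405 (mod 2553); the representative in [0, 2553) is 1405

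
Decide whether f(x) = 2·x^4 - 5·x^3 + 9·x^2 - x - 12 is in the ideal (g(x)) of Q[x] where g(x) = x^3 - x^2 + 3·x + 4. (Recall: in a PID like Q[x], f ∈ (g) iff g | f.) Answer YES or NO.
In Q[x] the ideal (g) consists of all multiples of g, so f ∈ (g) iff g | f, i.e. iff the remainder of f on division by g is 0. Divide f by g (g is monic, so eliminate the leading term of the running remainder at each step):
  leading term 2·x^4: subtract (2·x)·g(x) = 2·x^4 - 2·x^3 + 6·x^2 + 8·x, leaving -3·x^3 + 3·x^2 - 9·x - 12
  leading term -3·x^3: subtract (-3)·g(x) = -3·x^3 + 3·x^2 - 9·x - 12, leaving 0
The remainder is 0, so f(x) = g(x) · h(x) with h(x) = 2·x - 3. Hence g | f, i.e. f ∈ (g).

Final answer: YES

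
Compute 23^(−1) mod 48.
23^(−1) ≡ 23 (mod 48)

Apply the extended Euclidean algorithm to (48, 23), tracking rows (r, s, t) with s·48 + t·23 = r. Each division r_prev = q·r_cur + r_new produces the new row as (previous row) − q·(current row):
  row A: (48, 1, 0)   [1·48 + 0·23 = 48]
  row B: (23, 0, 1)   [0·48 + 1·23 = 23]
  48 = 2·23 + 2   → row C = row A − 2·row B = (2, 1, −2)   [check: 1·48 − 2·23 = 2]
  23 = 11·2 + 1   → row D = row B − 11·row C = (1, −11, 23)   [check: −11·48 + 23·23 = 1]
  2 = 2·1 + 0   → remainder 0, stop. gcd = 1 (last nonzero row D).
The gcd is 1, so 23 is invertible mod 48. The last nonzero row gives −11·48 + 23·23 = 1, so t = 23. So 23^(−1) ≡ 23 (mod 48). Verify: 23 · 23 = 529 ≡ 1 (mod 48). ✓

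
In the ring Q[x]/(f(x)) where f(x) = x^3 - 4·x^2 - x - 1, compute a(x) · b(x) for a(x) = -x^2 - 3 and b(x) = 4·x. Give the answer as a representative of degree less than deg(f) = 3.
a · b ≡ -16·x^2 - 16·x - 4 (mod f(x))

First multiply in Q[x] without reducing: a · b = -4·x^3 - 12·x. Now divide by f(x) = x^3 - 4·x^2 - x - 1, eliminating the leading term at each step:
  leading term -4·x^3: subtract (-4)·f(x) = -4·x^3 + 16·x^2 + 4·x + 4, leaving -16·x^2 - 16·x - 4
The degree is now < 3, so this is the remainder. Hence a · b ≡ -16·x^2 - 16·x - 4 in Q[x]/(f).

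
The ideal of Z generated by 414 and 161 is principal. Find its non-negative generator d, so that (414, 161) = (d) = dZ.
(414, 161) = (23); d = 23

In the PID Z, (a, b) is generated by gcd(a, b). Compute gcd(414, 161) with the extended Euclidean algorithm, tracking rows (r, s, t) with s·414 + t·161 = r:
  row A: (414, 1, 0)   [1·414 + 0·161 = 414]
  row B: (161, 0, 1)   [0·414 + 1·161 = 161]
  414 = 2·161 + 92   → row C = row A − 2·row B = (92, 1, −2)   [check: 1·414 − 2·161 = 92]
  161 = 1·92 + 69   → row D = row B − 1·row C = (69, −1, 3)   [check: −1·414 + 3·161 = 69]
  92 = 1·69 + 23   → row E = row C − 1·row D = (23, 2, −5)   [check: 2·414 − 5·161 = 23]
  69 = 3·23 + 0   → remainder 0, stop. gcd = 23 (last nonzero row E).
So gcd(414, 161) = 23, with Bézout identity 2·414 − 5·161 = 23. Containment (⊇): the Bézout identity exhibits 23 as an element of (414, 161), giving (23) ⊆ (414, 161). Containment (⊆): since 23 | 414 and 23 | 161 (414 = 23·18, 161 = 23·7), every Z-linear combination of 414 and 161 is divisible by 23, so (414, 161) ⊆ (23). Therefore (414, 161) = (23), d = 23.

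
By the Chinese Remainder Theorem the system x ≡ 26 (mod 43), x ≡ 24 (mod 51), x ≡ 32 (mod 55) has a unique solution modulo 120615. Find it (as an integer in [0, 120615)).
The moduli 43, 51, 55 are pairwise coprime, so by the CRT there is a unique solution mod 43·51·55 = 120615.
Solve by successive substitution. Start with x ≡ 26 (mod 43).
  Combine with x ≡ 24 (mod 51): write x = 26 + 43·t and require 26 + 43·t ≡ 24 (mod 51), i.e. 43·t ≡ 24 − 26 ≡ 49 (mod 51). Since 43^(−1) ≡ 19 (mod 51), t ≡ 19·49 ≡ 13 (mod 51). So x ≡ 26 + 43·13 = 585 (mod 2193).
  Combine with x ≡ 32 (mod 55): write x = 585 + 2193·t and require 585 + 2193·t ≡ 32 (mod 55), i.e. 2193·t ≡ 32 − 585 ≡ 52 (mod 55). Since 2193^(−1) ≡ 47 (mod 55) (2193 ≡ 48 (mod 55)), t ≡ 47·52 ≡ 24 (mod 55). So x ≡ 585 + 2193·24 = 53217 (mod 120615).
Unique solution in [0, 120615): x = 53217.

Final answer: x ≡ 53217 (mod 120615); the representative in [0, 120615) is 53217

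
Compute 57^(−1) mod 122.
Apply the extended Euclidean algorithm to (122, 57), tracking rows (r, s, t) with s·122 + t·57 = r. Each division r_prev = q·r_cur + r_new produces the new row as (previous row) − q·(current row):
  row A: (122, 1, 0)   [1·122 + 0·57 = 122]
  row B: (57, 0, 1)   [0·122 + 1·57 = 57]
  122 = 2·57 + 8   → row C = row A − 2·row B = (8, 1, −2)   [check: 1·122 − 2·57 = 8]
  57 = 7·8 + 1   → row D = row B − 7·row C = (1, −7, 15)   [check: −7·122 + 15·57 = 1]
  8 = 8·1 + 0   → remainder 0, stop. gcd = 1 (last nonzero row D).
The gcd is 1, so 57 is invertible mod 122. The last nonzero row gives −7·122 + 15·57 = 1, so t = 15. So 57^(−1) ≡ 15 (mod 122). Verify: 57 · 15 = 855 ≡ 1 (mod 122). ✓

Final answer: 57^(−1) ≡ 15 (mod 122)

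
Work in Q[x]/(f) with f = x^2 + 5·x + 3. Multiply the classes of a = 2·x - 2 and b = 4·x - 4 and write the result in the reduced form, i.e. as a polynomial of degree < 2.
First multiply in Q[x] without reducing: a · b = 8·x^2 - 16·x + 8. Now divide by f(x) = x^2 + 5·x + 3, eliminating the leading term at each step:
  leading term 8·x^2: subtract (8)·f(x) = 8·x^2 + 40·x + 24, leaving -56·x - 16
The degree is now < 2, so this is the remainder. Hence a · b ≡ -56·x - 16 in Q[x]/(f).

Final answer: a · b ≡ -56·x - 16 (mod f(x))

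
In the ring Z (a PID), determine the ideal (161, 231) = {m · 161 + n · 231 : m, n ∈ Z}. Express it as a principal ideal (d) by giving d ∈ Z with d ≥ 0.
(161, 231) = (7); d = 7

In the PID Z, (a, b) is generated by gcd(a, b). Compute gcd(231, 161) with the extended Euclidean algorithm, tracking rows (r, s, t) with s·231 + t·161 = r:
  row A: (231, 1, 0)   [1·231 + 0·161 = 231]
  row B: (161, 0, 1)   [0·231 + 1·161 = 161]
  231 = 1·161 + 70   → row C = row A − 1·row B = (70, 1, −1)   [check: 1·231 − 1·161 = 70]
  161 = 2·70 + 21   → row D = row B − 2·row C = (21, −2, 3)   [check: −2·231 + 3·161 = 21]
  70 = 3·21 + 7   → row E = row C − 3·row D = (7, 7, −10)   [check: 7·231 − 10·161 = 7]
  21 = 3·7 + 0   → remainder 0, stop. gcd = 7 (last nonzero row E).
So gcd(161, 231) = 7, with Bézout identity 7·231 − 10·161 = 7. Containment (⊇): the Bézout identity exhibits 7 as an element of (161, 231), giving (7) ⊆ (161, 231). Containment (⊆): since 7 | 161 and 7 | 231 (161 = 7·23, 231 = 7·33), every Z-linear combination of 161 and 231 is divisible by 7, so (161, 231) ⊆ (7). Therefore (161, 231) = (7), d = 7.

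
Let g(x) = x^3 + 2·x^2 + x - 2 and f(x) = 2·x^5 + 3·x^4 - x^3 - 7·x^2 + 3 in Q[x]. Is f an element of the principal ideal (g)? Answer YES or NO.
NO

In Q[x] the ideal (g) consists of all multiples of g, so f ∈ (g) iff g | f, i.e. iff the remainder of f on division by g is 0. Divide f by g (g is monic, so eliminate the leading term of the running remainder at each step):
  leading term 2·x^5: subtract (2·x^2)·g(x) = 2·x^5 + 4·x^4 + 2·x^3 - 4·x^2, leaving -x^4 - 3·x^3 - 3·x^2 + 3
  leading term -x^4: subtract (-x)·g(x) = -x^4 - 2·x^3 - x^2 + 2·x, leaving -x^3 - 2·x^2 - 2·x + 3
  leading term -x^3: subtract (-1)·g(x) = -x^3 - 2·x^2 - x + 2, leaving 1 - x
The remainder r(x) = 1 - x ≠ 0 (and deg r < deg g), so g ∤ f, i.e. f ∉ (g).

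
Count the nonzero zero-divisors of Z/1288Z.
Z/1288Z has 759 nonzero zero-divisors

In Z/1288Z each nonzero element is either a unit (gcd with 1288 is 1) or a zero-divisor (gcd > 1). The number of units is φ(1288): factorise 1288 = 2^3 · 7 · 23, so φ(1288) = (2^3 − 2^2) · (7 − 1) · (23 − 1) = 4 · 6 · 22 = 528. The nonzero elements number 1288 − 1 = 1287. Hence the nonzero zero-divisors number 1287 − 528 = 759.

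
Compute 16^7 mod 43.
Use repeated squaring. Binary(7) = 111. Walk through the bits of the exponent 7 left-to-right: at each bit after the leading one, square the running value, then multiply by 16 if the bit is 1 (always reducing mod 43):
  bit 1 = 1 (leading): start with 16.
  bit 2 = 1: square 16^2 = 256 ≡ 41; bit is 1, so multiply 41·16 = 656 ≡ 11 (mod 43).
  bit 3 = 1: square 11^2 = 121 ≡ 35; bit is 1, so multiply 35·16 = 560 ≡ 1 (mod 43).
Final value: 16^7 ≡ 1 (mod 43).

Final answer: 1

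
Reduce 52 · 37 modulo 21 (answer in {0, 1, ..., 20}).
13

Reduce the factors first: 52 ≡ 10, 37 ≡ 16 (mod 21), so 52 · 37 ≡ 10 · 16 (mod 21). 10 · 16 = 160. Dividing by 21: 160 = 7·21 + 13. So (52 · 37) mod 21 = 13.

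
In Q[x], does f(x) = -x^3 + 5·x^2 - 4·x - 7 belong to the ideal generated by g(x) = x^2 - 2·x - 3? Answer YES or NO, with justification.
In Q[x] the ideal (g) consists of all multiples of g, so f ∈ (g) iff g | f, i.e. iff the remainder of f on division by g is 0. Divide f by g (g is monic, so eliminate the leading term of the running remainder at each step):
  leading term -x^3: subtract (-x)·g(x) = -x^3 + 2·x^2 + 3·x, leaving 3·x^2 - 7·x - 7
  leading term 3·x^2: subtract (3)·g(x) = 3·x^2 - 6·x - 9, leaving 2 - x
The remainder r(x) = 2 - x ≠ 0 (and deg r < deg g), so g ∤ f, i.e. f ∉ (g).

Final answer: NO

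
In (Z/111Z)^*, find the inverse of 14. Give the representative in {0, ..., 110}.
Apply the extended Euclidean algorithm to (111, 14), tracking rows (r, s, t) with s·111 + t·14 = r. Each division r_prev = q·r_cur + r_new produces the new row as (previous row) − q·(current row):
  row A: (111, 1, 0)   [1·111 + 0·14 = 111]
  row B: (14, 0, 1)   [0·111 + 1·14 = 14]
  111 = 7·14 + 13   → row C = row A − 7·row B = (13, 1, −7)   [check: 1·111 − 7·14 = 13]
  14 = 1·13 + 1   → row D = row B − 1·row C = (1, −1, 8)   [check: −1·111 + 8·14 = 1]
  13 = 13·1 + 0   → remainder 0, stop. gcd = 1 (last nonzero row D).
The gcd is 1, so 14 is invertible mod 111. The last nonzero row gives −1·111 + 8·14 = 1, so t = 8. So 14^(−1) ≡ 8 (mod 111). Verify: 14 · 8 = 112 ≡ 1 (mod 111). ✓

Final answer: 14^(−1) ≡ 8 (mod 111)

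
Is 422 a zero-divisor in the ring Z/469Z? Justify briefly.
gcd(422, 469) = 1, so 422 is a unit in Z/469Z (it has a multiplicative inverse). A unit cannot be a zero-divisor: if 422·b ≡ 0 then multiplying both sides by 422^(−1) gives b ≡ 0. So 422 is not a zero-divisor.

Final answer: NO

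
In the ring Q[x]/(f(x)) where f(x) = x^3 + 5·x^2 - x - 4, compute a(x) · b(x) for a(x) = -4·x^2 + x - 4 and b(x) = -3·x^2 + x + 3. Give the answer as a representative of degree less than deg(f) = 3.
a · b ≡ 348·x^2 - 20·x - 280 (mod f(x))

First multiply in Q[x] without reducing: a · b = 12·x^4 - 7·x^3 + x^2 - x - 12. Now divide by f(x) = x^3 + 5·x^2 - x - 4, eliminating the leading term at each step:
  leading term 12·x^4: subtract (12·x)·f(x) = 12·x^4 + 60·x^3 - 12·x^2 - 48·x, leaving -67·x^3 + 13·x^2 + 47·x - 12
  leading term -67·x^3: subtract (-67)·f(x) = -67·x^3 - 335·x^2 + 67·x + 268, leaving 348·x^2 - 20·x - 280
The degree is now < 3, so this is the remainder. Hence a · b ≡ 348·x^2 - 20·x - 280 in Q[x]/(f).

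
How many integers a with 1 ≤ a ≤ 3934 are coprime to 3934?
1680

The number of a ∈ {1, ..., 3934} with gcd(a, 3934) = 1 is by definition Euler's totient φ(3934). φ is multiplicative, with φ(p^e) = p^e − p^(e−1). Factorise 3934 = 2 · 7 · 281. Then
  φ(3934) = (2 − 1) · (7 − 1) · (281 − 1) = 1 · 6 · 280 = 1680.
So there are 1680 such integers.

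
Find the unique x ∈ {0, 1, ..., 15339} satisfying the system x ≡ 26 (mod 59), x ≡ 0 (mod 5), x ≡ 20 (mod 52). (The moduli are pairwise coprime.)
The moduli 59, 5, 52 are pairwise coprime, so by the CRT there is a unique solution mod 59·5·52 = 15340.
Solve by successive substitution. Start with x ≡ 26 (mod 59).
  Combine with x ≡ 0 (mod 5): write x = 26 + 59·t and require 26 + 59·t ≡ 0 (mod 5), i.e. 59·t ≡ 0 − 26 ≡ 4 (mod 5). Since 59^(−1) ≡ 4 (mod 5) (59 ≡ 4 (mod 5)), t ≡ 4·4 ≡ 1 (mod 5). So x ≡ 26 + 59·1 = 85 (mod 295).
  Combine with x ≡ 20 (mod 52): write x = 85 + 295·t and require 85 + 295·t ≡ 20 (mod 52), i.e. 295·t ≡ 20 − 85 ≡ 39 (mod 52). Since 295^(−1) ≡ 3 (mod 52) (295 ≡ 35 (mod 52)), t ≡ 3·39 ≡ 13 (mod 52). So x ≡ 85 + 295·13 = 3920 (mod 15340).
Unique solution in [0, 15340): x = 3920.

Final answer: x ≡ 3920 (mod 15340); the representative in [0, 15340) is 3920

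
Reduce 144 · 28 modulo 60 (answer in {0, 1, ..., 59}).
12

Reduce the factors first: 144 ≡ 24 (mod 60), so 144 · 28 ≡ 24 · 28 (mod 60). 24 · 28 = 672. Dividing by 60: 672 = 11·60 + 12. So (144 · 28) mod 60 = 12.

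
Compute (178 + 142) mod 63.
Reduce the summands first: 178 ≡ 52, 142 ≡ 16 (mod 63), so 178 + 142 ≡ 52 + 16 (mod 63). 52 + 16 = 68; 68 = 1·63 + 5, so (178 + 142) mod 63 = 5.

Final answer: 5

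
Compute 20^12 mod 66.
Use repeated squaring. Binary(12) = 1100. Walk through the bits of the exponent 12 left-to-right: at each bit after the leading one, square the running value, then multiply by 20 if the bit is 1 (always reducing mod 66):
  bit 1 = 1 (leading): start with 20.
  bit 2 = 1: square 20^2 = 400 ≡ 4; bit is 1, so multiply 4·20 = 80 ≡ 14 (mod 66).
  bit 3 = 0: square 14^2 = 196 ≡ 64 (mod 66).
  bit 4 = 0: square 64^2 = 4096 ≡ 4 (mod 66).
Final value: 20^12 ≡ 4 (mod 66).

Final answer: 4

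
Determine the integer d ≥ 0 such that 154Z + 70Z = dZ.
(154, 70) = (14); d = 14

In the PID Z, (a, b) is generated by gcd(a, b). Compute gcd(154, 70) with the extended Euclidean algorithm, tracking rows (r, s, t) with s·154 + t·70 = r:
  row A: (154, 1, 0)   [1·154 + 0·70 = 154]
  row B: (70, 0, 1)   [0·154 + 1·70 = 70]
  154 = 2·70 + 14   → row C = row A − 2·row B = (14, 1, −2)   [check: 1·154 − 2·70 = 14]
  70 = 5·14 + 0   → remainder 0, stop. gcd = 14 (last nonzero row C).
So gcd(154, 70) = 14, with Bézout identity 1·154 − 2·70 = 14. Containment (⊇): the Bézout identity exhibits 14 as an element of (154, 70), giving (14) ⊆ (154, 70). Containment (⊆): since 14 | 154 and 14 | 70 (154 = 14·11, 70 = 14·5), every Z-linear combination of 154 and 70 is divisible by 14, so (154, 70) ⊆ (14). Therefore (154, 70) = (14), d = 14.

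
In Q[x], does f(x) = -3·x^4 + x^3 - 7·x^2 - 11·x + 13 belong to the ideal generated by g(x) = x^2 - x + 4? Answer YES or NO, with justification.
NO

In Q[x] the ideal (g) consists of all multiples of g, so f ∈ (g) iff g | f, i.e. iff the remainder of f on division by g is 0. Divide f by g (g is monic, so eliminate the leading term of the running remainder at each step):
  leading term -3·x^4: subtract (-3·x^2)·g(x) = -3·x^4 + 3·x^3 - 12·x^2, leaving -2·x^3 + 5·x^2 - 11·x + 13
  leading term -2·x^3: subtract (-2·x)·g(x) = -2·x^3 + 2·x^2 - 8·x, leaving 3·x^2 - 3·x + 13
  leading term 3·x^2: subtract (3)·g(x) = 3·x^2 - 3·x + 12, leaving 1
The remainder r(x) = 1 ≠ 0 (and deg r < deg g), so g ∤ f, i.e. f ∉ (g).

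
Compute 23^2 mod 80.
49

Use repeated squaring. Binary(2) = 10. Walk through the bits of the exponent 2 left-to-right: at each bit after the leading one, square the running value, then multiply by 23 if the bit is 1 (always reducing mod 80):
  bit 1 = 1 (leading): start with 23.
  bit 2 = 0: square 23^2 = 529 ≡ 49 (mod 80).
Final value: 23^2 ≡ 49 (mod 80).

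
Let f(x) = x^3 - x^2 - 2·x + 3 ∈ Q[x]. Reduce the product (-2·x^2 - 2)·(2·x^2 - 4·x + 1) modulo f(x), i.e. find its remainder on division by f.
a · b ≡ -10·x^2 + 28·x - 14 (mod f(x))

First multiply in Q[x] without reducing: a · b = -4·x^4 + 8·x^3 - 6·x^2 + 8·x - 2. Now divide by f(x) = x^3 - x^2 - 2·x + 3, eliminating the leading term at each step:
  leading term -4·x^4: subtract (-4·x)·f(x) = -4·x^4 + 4·x^3 + 8·x^2 - 12·x, leaving 4·x^3 - 14·x^2 + 20·x - 2
  leading term 4·x^3: subtract (4)·f(x) = 4·x^3 - 4·x^2 - 8·x + 12, leaving -10·x^2 + 28·x - 14
The degree is now < 3, so this is the remainder. Hence a · b ≡ -10·x^2 + 28·x - 14 in Q[x]/(f).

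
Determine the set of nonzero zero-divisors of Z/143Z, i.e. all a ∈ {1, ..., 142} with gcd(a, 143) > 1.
An element a ∈ Z/143Z (with a ≠ 0) is a zero-divisor iff gcd(a, 143) > 1 (because a is a unit precisely when gcd(a, n) = 1, and in Z/nZ every nonzero, non-unit element is a zero-divisor). Scan a = 1, ..., 142 and keep those with gcd(a, 143) > 1:
  gcd(11, 143) = 11, gcd(13, 143) = 13, gcd(22, 143) = 11, gcd(26, 143) = 13, gcd(33, 143) = 11, gcd(39, 143) = 13, gcd(44, 143) = 11, gcd(52, 143) = 13, gcd(55, 143) = 11, gcd(65, 143) = 13, gcd(66, 143) = 11, gcd(77, 143) = 11, gcd(78, 143) = 13, gcd(88, 143) = 11, gcd(91, 143) = 13, gcd(99, 143) = 11, gcd(104, 143) = 13, gcd(110, 143) = 11, gcd(117, 143) = 13, gcd(121, 143) = 11, gcd(130, 143) = 13, gcd(132, 143) = 11.
All other a ∈ {1, ..., 142} have gcd(a, 143) = 1 and are units. So the nonzero zero-divisors are exactly the 22 values of a appearing in this scan.

Final answer: nonzero zero-divisors of Z/143Z = {11, 13, 22, 26, 33, 39, 44, 52, 55, 65, 66, 77, 78, 88, 91, 99, 104, 110, 117, 121, 130, 132}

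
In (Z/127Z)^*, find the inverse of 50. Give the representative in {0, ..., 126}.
Apply the extended Euclidean algorithm to (127, 50), tracking rows (r, s, t) with s·127 + t·50 = r. Each division r_prev = q·r_cur + r_new produces the new row as (previous row) − q·(current row):
  row A: (127, 1, 0)   [1·127 + 0·50 = 127]
  row B: (50, 0, 1)   [0·127 + 1·50 = 50]
  127 = 2·50 + 27   → row C = row A − 2·row B = (27, 1, −2)   [check: 1·127 − 2·50 = 27]
  50 = 1·27 + 23   → row D = row B − 1·row C = (23, −1, 3)   [check: −1·127 + 3·50 = 23]
  27 = 1·23 + 4   → row E = row C − 1·row D = (4, 2, −5)   [check: 2·127 − 5·50 = 4]
  23 = 5·4 + 3   → row F = row D − 5·row E = (3, −11, 28)   [check: −11·127 + 28·50 = 3]
  4 = 1·3 + 1   → row G = row E − 1·row F = (1, 13, −33)   [check: 13·127 − 33·50 = 1]
  3 = 3·1 + 0   → remainder 0, stop. gcd = 1 (last nonzero row G).
The gcd is 1, so 50 is invertible mod 127. The last nonzero row gives 13·127 − 33·50 = 1, so t = −33. So 50^(−1) ≡ −33 ≡ 94 (mod 127). Verify: 50 · 94 = 4700 ≡ 1 (mod 127). ✓

Final answer: 50^(−1) ≡ 94 (mod 127)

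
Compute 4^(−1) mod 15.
4^(−1) ≡ 4 (mod 15)

Apply the extended Euclidean algorithm to (15, 4), tracking rows (r, s, t) with s·15 + t·4 = r. Each division r_prev = q·r_cur + r_new produces the new row as (previous row) − q·(current row):
  row A: (15, 1, 0)   [1·15 + 0·4 = 15]
  row B: (4, 0, 1)   [0·15 + 1·4 = 4]
  15 = 3·4 + 3   → row C = row A − 3·row B = (3, 1, −3)   [check: 1·15 − 3·4 = 3]
  4 = 1·3 + 1   → row D = row B − 1·row C = (1, −1, 4)   [check: −1·15 + 4·4 = 1]
  3 = 3·1 + 0   → remainder 0, stop. gcd = 1 (last nonzero row D).
The gcd is 1, so 4 is invertible mod 15. The last nonzero row gives −1·15 + 4·4 = 1, so t = 4. So 4^(−1) ≡ 4 (mod 15). Verify: 4 · 4 = 16 ≡ 1 (mod 15). ✓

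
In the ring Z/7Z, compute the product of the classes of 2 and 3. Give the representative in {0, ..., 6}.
Both factors are already reduced mod 7. 2 · 3 = 6. Dividing by 7: 6 = 0·7 + 6. So (2 · 3) mod 7 = 6.

Final answer: 6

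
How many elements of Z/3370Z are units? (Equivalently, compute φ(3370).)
An element a ∈ Z/3370Z is a unit iff gcd(a, 3370) = 1, so the number of units is φ(3370). φ is multiplicative, with φ(p^e) = p^e − p^(e−1). Factorise 3370 = 2 · 5 · 337. Then
  φ(3370) = (2 − 1) · (5 − 1) · (337 − 1) = 1 · 4 · 336 = 1344.

Final answer: Z/3370Z has φ(3370) = 1344 units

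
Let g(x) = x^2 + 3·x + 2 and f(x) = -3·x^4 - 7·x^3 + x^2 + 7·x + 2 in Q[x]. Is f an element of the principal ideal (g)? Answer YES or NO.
In Q[x] the ideal (g) consists of all multiples of g, so f ∈ (g) iff g | f, i.e. iff the remainder of f on division by g is 0. Divide f by g (g is monic, so eliminate the leading term of the running remainder at each step):
  leading term -3·x^4: subtract (-3·x^2)·g(x) = -3·x^4 - 9·x^3 - 6·x^2, leaving 2·x^3 + 7·x^2 + 7·x + 2
  leading term 2·x^3: subtract (2·x)·g(x) = 2·x^3 + 6·x^2 + 4·x, leaving x^2 + 3·x + 2
  leading term x^2: subtract (1)·g(x) = x^2 + 3·x + 2, leaving 0
The remainder is 0, so f(x) = g(x) · h(x) with h(x) = -3·x^2 + 2·x + 1. Hence g | f, i.e. f ∈ (g).

Final answer: YES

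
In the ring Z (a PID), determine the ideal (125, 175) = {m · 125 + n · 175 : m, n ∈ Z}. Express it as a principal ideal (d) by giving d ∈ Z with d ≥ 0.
In the PID Z, (a, b) is generated by gcd(a, b). Compute gcd(175, 125) with the extended Euclidean algorithm, tracking rows (r, s, t) with s·175 + t·125 = r:
  row A: (175, 1, 0)   [1·175 + 0·125 = 175]
  row B: (125, 0, 1)   [0·175 + 1·125 = 125]
  175 = 1·125 + 50   → row C = row A − 1·row B = (50, 1, −1)   [check: 1·175 − 1·125 = 50]
  125 = 2·50 + 25   → row D = row B − 2·row C = (25, −2, 3)   [check: −2·175 + 3·125 = 25]
  50 = 2·25 + 0   → remainder 0, stop. gcd = 25 (last nonzero row D).
So gcd(125, 175) = 25, with Bézout identity −2·175 + 3·125 = 25. Containment (⊇): the Bézout identity exhibits 25 as an element of (125, 175), giving (25) ⊆ (125, 175). Containment (⊆): since 25 | 125 and 25 | 175 (125 = 25·5, 175 = 25·7), every Z-linear combination of 125 and 175 is divisible by 25, so (125, 175) ⊆ (25). Therefore (125, 175) = (25), d = 25.

Final answer: (125, 175) = (25); d = 25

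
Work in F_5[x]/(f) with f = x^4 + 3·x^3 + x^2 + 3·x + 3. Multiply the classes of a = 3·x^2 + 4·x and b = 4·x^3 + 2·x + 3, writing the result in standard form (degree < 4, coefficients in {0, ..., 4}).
Multiply as integer polynomials: a · b = 12·x^5 + 16·x^4 + 6·x^3 + 17·x^2 + 12·x. Reducing coefficients mod 5: a · b ≡ 2·x^5 + x^4 + x^3 + 2·x^2 + 2·x. Now divide by f(x) = x^4 + 3·x^3 + x^2 + 3·x + 3 in F_5[x], eliminating the leading term at each step:
  leading term 2·x^5: subtract (2·x)·f(x) = 2·x^5 + x^4 + 2·x^3 + x^2 + x, leaving 4·x^3 + x^2 + x (coefficients mod 5)
The degree is now < 4, so this is the remainder. Hence a · b ≡ 4·x^3 + x^2 + x in F_5[x]/(f).

Final answer: a · b ≡ 4·x^3 + x^2 + x (mod f(x))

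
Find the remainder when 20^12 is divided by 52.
40

Use repeated squaring. Binary(12) = 1100. Walk through the bits of the exponent 12 left-to-right: at each bit after the leading one, square the running value, then multiply by 20 if the bit is 1 (always reducing mod 52):
  bit 1 = 1 (leading): start with 20.
  bit 2 = 1: square 20^2 = 400 ≡ 36; bit is 1, so multiply 36·20 = 720 ≡ 44 (mod 52).
  bit 3 = 0: square 44^2 = 1936 ≡ 12 (mod 52).
  bit 4 = 0: square 12^2 = 144 ≡ 40 (mod 52).
Final value: 20^12 ≡ 40 (mod 52).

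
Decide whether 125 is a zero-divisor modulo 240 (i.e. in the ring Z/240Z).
YES

gcd(125, 240) = 5 > 1, so 125 is not a unit in Z/240Z. In Z/nZ every nonzero non-unit is a zero-divisor: explicitly, take b = 240/gcd = 48 ≠ 0 (mod 240); then 125·48 = 6000 = 25·240, i.e. 125·48 ≡ 0 (mod 240). So 125 is a zero-divisor.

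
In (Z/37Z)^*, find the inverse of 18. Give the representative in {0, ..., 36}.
18^(−1) ≡ 35 (mod 37)

Apply the extended Euclidean algorithm to (37, 18), tracking rows (r, s, t) with s·37 + t·18 = r. Each division r_prev = q·r_cur + r_new produces the new row as (previous row) − q·(current row):
  row A: (37, 1, 0)   [1·37 + 0·18 = 37]
  row B: (18, 0, 1)   [0·37 + 1·18 = 18]
  37 = 2·18 + 1   → row C = row A − 2·row B = (1, 1, −2)   [check: 1·37 − 2·18 = 1]
  18 = 18·1 + 0   → remainder 0, stop. gcd = 1 (last nonzero row C).
The gcd is 1, so 18 is invertible mod 37. The last nonzero row gives 1·37 − 2·18 = 1, so t = −2. So 18^(−1) ≡ −2 ≡ 35 (mod 37). Verify: 18 · 35 = 630 ≡ 1 (mod 37). ✓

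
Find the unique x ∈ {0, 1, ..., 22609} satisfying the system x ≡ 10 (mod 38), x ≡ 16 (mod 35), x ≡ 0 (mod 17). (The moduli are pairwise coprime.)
The moduli 38, 35, 17 are pairwise coprime, so by the CRT there is a unique solution mod 38·35·17 = 22610.
Solve by successive substitution. Start with x ≡ 10 (mod 38).
  Combine with x ≡ 16 (mod 35): write x = 10 + 38·t and require 10 + 38·t ≡ 16 (mod 35), i.e. 38·t ≡ 16 − 10 ≡ 6 (mod 35). Since 38^(−1) ≡ 12 (mod 35) (38 ≡ 3 (mod 35)), t ≡ 12·6 ≡ 2 (mod 35). So x ≡ 10 + 38·2 = 86 (mod 1330).
  Combine with x ≡ 0 (mod 17): write x = 86 + 1330·t and require 86 + 1330·t ≡ 0 (mod 17), i.e. 1330·t ≡ 0 − 86 ≡ 16 (mod 17). Since 1330^(−1) ≡ 13 (mod 17) (1330 ≡ 4 (mod 17)), t ≡ 13·16 ≡ 4 (mod 17). So x ≡ 86 + 1330·4 = 5406 (mod 22610).
Unique solution in [0, 22610): x = 5406.

Final answer: x ≡ 5406 (mod 22610); the representative in [0, 22610) is 5406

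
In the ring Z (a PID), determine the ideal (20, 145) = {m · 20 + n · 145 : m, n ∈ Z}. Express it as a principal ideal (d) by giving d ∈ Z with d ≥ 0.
(20, 145) = (5); d = 5

In the PID Z, (a, b) is generated by gcd(a, b). Compute gcd(145, 20) with the extended Euclidean algorithm, tracking rows (r, s, t) with s·145 + t·20 = r:
  row A: (145, 1, 0)   [1·145 + 0·20 = 145]
  row B: (20, 0, 1)   [0·145 + 1·20 = 20]
  145 = 7·20 + 5   → row C = row A − 7·row B = (5, 1, −7)   [check: 1·145 − 7·20 = 5]
  20 = 4·5 + 0   → remainder 0, stop. gcd = 5 (last nonzero row C).
So gcd(20, 145) = 5, with Bézout identity 1·145 − 7·20 = 5. Containment (⊇): the Bézout identity exhibits 5 as an element of (20, 145), giving (5) ⊆ (20, 145). Containment (⊆): since 5 | 20 and 5 | 145 (20 = 5·4, 145 = 5·29), every Z-linear combination of 20 and 145 is divisible by 5, so (20, 145) ⊆ (5). Therefore (20, 145) = (5), d = 5.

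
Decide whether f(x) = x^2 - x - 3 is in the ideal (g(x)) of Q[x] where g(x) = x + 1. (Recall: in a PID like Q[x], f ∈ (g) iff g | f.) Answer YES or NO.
NO

In Q[x] the ideal (g) consists of all multiples of g, so f ∈ (g) iff g | f, i.e. iff the remainder of f on division by g is 0. Divide f by g (g is monic, so eliminate the leading term of the running remainder at each step):
  leading term x^2: subtract (x)·g(x) = x^2 + x, leaving -2·x - 3
  leading term -2·x: subtract (-2)·g(x) = -2·x - 2, leaving -1
The remainder r(x) = -1 ≠ 0 (and deg r < deg g), so g ∤ f, i.e. f ∉ (g).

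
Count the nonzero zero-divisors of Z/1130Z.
In Z/1130Z each nonzero element is either a unit (gcd with 1130 is 1) or a zero-divisor (gcd > 1). The number of units is φ(1130): factorise 1130 = 2 · 5 · 113, so φ(1130) = (2 − 1) · (5 − 1) · (113 − 1) = 1 · 4 · 112 = 448. The nonzero elements number 1130 − 1 = 1129. Hence the nonzero zero-divisors number 1129 − 448 = 681.

Final answer: Z/1130Z has 681 nonzero zero-divisors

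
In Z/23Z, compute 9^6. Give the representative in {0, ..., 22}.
Use repeated squaring. Binary(6) = 110. Walk through the bits of the exponent 6 left-to-right: at each bit after the leading one, square the running value, then multiply by 9 if the bit is 1 (always reducing mod 23):
  bit 1 = 1 (leading): start with 9.
  bit 2 = 1: square 9^2 = 81 ≡ 12; bit is 1, so multiply 12·9 = 108 ≡ 16 (mod 23).
  bit 3 = 0: square 16^2 = 256 ≡ 3 (mod 23).
Final value: 9^6 ≡ 3 (mod 23).

Final answer: 3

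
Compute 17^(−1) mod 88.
17^(−1) ≡ 57 (mod 88)

Apply the extended Euclidean algorithm to (88, 17), tracking rows (r, s, t) with s·88 + t·17 = r. Each division r_prev = q·r_cur + r_new produces the new row as (previous row) − q·(current row):
  row A: (88, 1, 0)   [1·88 + 0·17 = 88]
  row B: (17, 0, 1)   [0·88 + 1·17 = 17]
  88 = 5·17 + 3   → row C = row A − 5·row B = (3, 1, −5)   [check: 1·88 − 5·17 = 3]
  17 = 5·3 + 2   → row D = row B − 5·row C = (2, −5, 26)   [check: −5·88 + 26·17 = 2]
  3 = 1·2 + 1   → row E = row C − 1·row D = (1, 6, −31)   [check: 6·88 − 31·17 = 1]
  2 = 2·1 + 0   → remainder 0, stop. gcd = 1 (last nonzero row E).
The gcd is 1, so 17 is invertible mod 88. The last nonzero row gives 6·88 − 31·17 = 1, so t = −31. So 17^(−1) ≡ −31 ≡ 57 (mod 88). Verify: 17 · 57 = 969 ≡ 1 (mod 88). ✓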